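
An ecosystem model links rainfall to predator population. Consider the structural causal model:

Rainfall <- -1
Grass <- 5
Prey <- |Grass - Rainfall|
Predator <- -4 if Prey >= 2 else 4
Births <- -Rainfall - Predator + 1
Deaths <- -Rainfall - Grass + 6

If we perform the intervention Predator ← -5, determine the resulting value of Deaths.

2

Under do(Predator=-5), the mechanism Predator <- -4 if Prey >= 2 else 4 is discarded; Predator is fixed at -5.
Since Deaths is not a descendant of the intervened variable, it is unaffected.
Deaths = -Rainfall - Grass + 6  [with Rainfall=-1, Grass=5]  = 2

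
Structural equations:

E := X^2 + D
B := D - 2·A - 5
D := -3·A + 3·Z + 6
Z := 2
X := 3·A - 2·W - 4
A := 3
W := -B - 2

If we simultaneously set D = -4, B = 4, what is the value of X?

17

Setting D = -4, B = 4 by intervention discards those variables' equations.
W = -B - 2  [with B=4]  = -6
X = 3·A - 2·W - 4  [with A=3, W=-6]  = 17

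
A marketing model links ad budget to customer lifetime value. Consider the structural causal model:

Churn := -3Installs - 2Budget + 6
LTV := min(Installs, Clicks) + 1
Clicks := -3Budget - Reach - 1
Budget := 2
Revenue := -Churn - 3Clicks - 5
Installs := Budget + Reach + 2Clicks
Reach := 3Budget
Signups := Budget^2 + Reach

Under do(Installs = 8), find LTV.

do(Installs=8) replaces the equation Installs := Budget + Reach + 2Clicks with the constant Installs = 8.
Reach = 3Budget  [with Budget=2]  = 6
Clicks = -3Budget - Reach - 1  [with Budget=2, Reach=6]  = -13
LTV = min(Installs, Clicks) + 1  [with Installs=8, Clicks=-13]  = -12

-12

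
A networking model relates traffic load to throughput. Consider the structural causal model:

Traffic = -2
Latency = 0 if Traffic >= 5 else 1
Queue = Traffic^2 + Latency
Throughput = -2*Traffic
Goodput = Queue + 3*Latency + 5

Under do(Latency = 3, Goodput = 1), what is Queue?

7

Under do(Latency = 3, Goodput = 1), each intervened variable's structural equation is replaced by its fixed value.
Queue = Traffic^2 + Latency  [with Traffic=-2, Latency=3]  = 7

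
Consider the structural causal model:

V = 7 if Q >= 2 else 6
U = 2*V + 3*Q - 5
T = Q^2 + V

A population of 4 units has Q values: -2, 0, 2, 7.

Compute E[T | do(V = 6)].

do(V=6) breaks V's dependence on Q. With V=6 fixed, T across the units is 10, 6, 10, 55, mean 20.25.

20.25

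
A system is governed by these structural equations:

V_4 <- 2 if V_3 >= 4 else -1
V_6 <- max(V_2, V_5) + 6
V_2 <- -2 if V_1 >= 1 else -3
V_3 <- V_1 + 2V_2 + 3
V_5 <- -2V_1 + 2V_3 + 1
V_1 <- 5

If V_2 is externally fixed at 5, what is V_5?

do(V_2=5) replaces the equation V_2 <- -2 if V_1 >= 1 else -3 with the constant V_2 = 5.
V_3 = V_1 + 2V_2 + 3  [with V_1=5, V_2=5]  = 18
V_5 = -2V_1 + 2V_3 + 1  [with V_1=5, V_3=18]  = 27

27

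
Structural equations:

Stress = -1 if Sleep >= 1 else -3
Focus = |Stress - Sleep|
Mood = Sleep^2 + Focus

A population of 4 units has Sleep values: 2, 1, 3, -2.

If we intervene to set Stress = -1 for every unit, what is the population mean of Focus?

do(Stress=-1) breaks Stress's dependence on Sleep. With Stress=-1 fixed, Focus across the units is 3, 2, 4, 1, mean 2.5.

2.5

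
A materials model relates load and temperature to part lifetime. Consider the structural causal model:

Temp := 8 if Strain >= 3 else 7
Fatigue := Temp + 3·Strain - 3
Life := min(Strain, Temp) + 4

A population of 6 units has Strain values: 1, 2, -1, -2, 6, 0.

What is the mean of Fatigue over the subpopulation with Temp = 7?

4

Conditioning on Temp=7 selects the 5 unit(s) with Strain ∈ {1, 2, -1, -2, 0}. Their Fatigue values: 7, 10, 1, -2, 4. Mean = 4.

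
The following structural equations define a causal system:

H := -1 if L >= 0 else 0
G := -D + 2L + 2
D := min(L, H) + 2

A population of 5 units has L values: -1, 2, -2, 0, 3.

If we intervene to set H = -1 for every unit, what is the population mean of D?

Under do(H=-1), H's equation is replaced by H=-1 for every unit. Per-unit D: 1, 1, 0, 1, 1. Mean = 0.8.

0.8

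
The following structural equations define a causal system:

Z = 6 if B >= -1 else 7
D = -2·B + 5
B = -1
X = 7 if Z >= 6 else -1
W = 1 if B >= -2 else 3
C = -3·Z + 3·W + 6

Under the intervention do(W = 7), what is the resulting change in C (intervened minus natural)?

The intervention breaks the incoming arrows to W: W = 1 if B >= -2 else 3 no longer applies, and W = 7.
Z = 6 if B >= -1 else 7  [with B=-1]  = 6
C = -3·Z + 3·W + 6  [with Z=6, W=7]  = 9
Without intervention: Z = 6 if B >= -1 else 7  [with B=-1]  = 6; W = 1 if B >= -2 else 3  [with B=-1]  = 1; C = -3·Z + 3·W + 6  [with Z=6, W=1]  = -9.
Change = 9 − (-9) = 18.

18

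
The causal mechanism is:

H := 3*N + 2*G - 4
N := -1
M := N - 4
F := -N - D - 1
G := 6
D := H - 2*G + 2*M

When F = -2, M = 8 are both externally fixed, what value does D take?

Setting F = -2, M = 8 by intervention discards those variables' equations.
H = 3*N + 2*G - 4  [with N=-1, G=6]  = 5
D = H - 2*G + 2*M  [with H=5, G=6, M=8]  = 9

9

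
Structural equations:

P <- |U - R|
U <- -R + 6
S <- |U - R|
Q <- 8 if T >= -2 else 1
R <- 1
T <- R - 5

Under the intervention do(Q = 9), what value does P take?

4

do(Q=9) replaces the equation Q <- 8 if T >= -2 else 1 with the constant Q = 9.
P is not downstream of the intervention, so its value is determined by the original equations.
U = -R + 6  [with R=1]  = 5
P = |U - R|  [with U=5, R=1]  = 4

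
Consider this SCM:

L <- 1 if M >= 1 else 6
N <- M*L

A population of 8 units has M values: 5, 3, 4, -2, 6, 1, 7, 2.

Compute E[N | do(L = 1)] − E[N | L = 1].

Under do(L=1), L's equation is replaced by L=1 for every unit. Per-unit N: 5, 3, 4, -2, 6, 1, 7, 2. Mean = 3.25.
Observing L=1 restricts to units where L's equation naturally yields 1: M ∈ {5, 3, 4, 6, 1, 7, 2}. In that subpopulation N = 5, 3, 4, 6, 1, 7, 2, mean 4.
Difference = 3.25 − 4 = -0.75.

-0.75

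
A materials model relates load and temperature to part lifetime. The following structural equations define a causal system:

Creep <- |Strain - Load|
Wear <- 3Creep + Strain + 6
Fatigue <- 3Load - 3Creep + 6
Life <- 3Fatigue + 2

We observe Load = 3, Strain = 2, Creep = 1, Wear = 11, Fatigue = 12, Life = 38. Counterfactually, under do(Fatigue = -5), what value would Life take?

-13

The intervention breaks the incoming arrows to Fatigue: Fatigue <- 3Load - 3Creep + 6 no longer applies, and Fatigue = -5.
Life = 3Fatigue + 2  [with Fatigue=-5]  = -13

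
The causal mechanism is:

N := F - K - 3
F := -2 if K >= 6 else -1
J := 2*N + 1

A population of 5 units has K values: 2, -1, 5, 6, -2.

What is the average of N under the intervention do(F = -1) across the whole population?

The intervention sets F=-1 in all 5 units regardless of K. Recomputing N per unit gives -6, -3, -9, -10, -2; average -6.

-6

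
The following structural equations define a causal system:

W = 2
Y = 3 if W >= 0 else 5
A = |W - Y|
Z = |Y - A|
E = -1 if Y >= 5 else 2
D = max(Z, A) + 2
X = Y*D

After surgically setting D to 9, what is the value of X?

Intervening sets D = 9 and removes its equation (D = max(Z, A) + 2).
Y = 3 if W >= 0 else 5  [with W=2]  = 3
X = Y*D  [with Y=3, D=9]  = 27

27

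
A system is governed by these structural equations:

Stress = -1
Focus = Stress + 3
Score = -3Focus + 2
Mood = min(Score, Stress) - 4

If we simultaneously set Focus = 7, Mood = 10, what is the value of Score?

The joint intervention fixes Focus = 7, Mood = 10, removing each variable's own equation.
Score = -3Focus + 2  [with Focus=7]  = -19

-19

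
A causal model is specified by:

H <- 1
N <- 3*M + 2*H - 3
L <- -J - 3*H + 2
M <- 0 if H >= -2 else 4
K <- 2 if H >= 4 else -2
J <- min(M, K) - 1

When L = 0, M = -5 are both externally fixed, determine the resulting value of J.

The joint intervention fixes L = 0, M = -5, removing each variable's own equation.
K = 2 if H >= 4 else -2  [with H=1]  = -2
J = min(M, K) - 1  [with M=-5, K=-2]  = -6

-6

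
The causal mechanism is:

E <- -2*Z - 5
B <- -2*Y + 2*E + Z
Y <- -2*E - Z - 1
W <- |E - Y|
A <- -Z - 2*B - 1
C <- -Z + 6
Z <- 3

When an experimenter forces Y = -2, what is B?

The intervention breaks the incoming arrows to Y: Y <- -2*E - Z - 1 no longer applies, and Y = -2.
E = -2*Z - 5  [with Z=3]  = -11
B = -2*Y + 2*E + Z  [with Y=-2, E=-11, Z=3]  = -15

-15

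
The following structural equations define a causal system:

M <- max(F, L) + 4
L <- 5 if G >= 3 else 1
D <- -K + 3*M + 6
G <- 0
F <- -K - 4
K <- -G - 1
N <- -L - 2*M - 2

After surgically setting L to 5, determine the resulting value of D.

Under do(L=5), the mechanism L <- 5 if G >= 3 else 1 is discarded; L is fixed at 5.
K = -G - 1  [with G=0]  = -1
F = -K - 4  [with K=-1]  = -3
M = max(F, L) + 4  [with F=-3, L=5]  = 9
D = -K + 3*M + 6  [with K=-1, M=9]  = 34

34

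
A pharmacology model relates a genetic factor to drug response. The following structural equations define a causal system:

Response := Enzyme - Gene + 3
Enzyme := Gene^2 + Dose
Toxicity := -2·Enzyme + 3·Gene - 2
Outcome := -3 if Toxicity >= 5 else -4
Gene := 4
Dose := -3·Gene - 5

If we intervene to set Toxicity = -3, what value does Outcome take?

-4

The intervention breaks the incoming arrows to Toxicity: Toxicity := -2·Enzyme + 3·Gene - 2 no longer applies, and Toxicity = -3.
Outcome = -3 if Toxicity >= 5 else -4  [with Toxicity=-3]  = -4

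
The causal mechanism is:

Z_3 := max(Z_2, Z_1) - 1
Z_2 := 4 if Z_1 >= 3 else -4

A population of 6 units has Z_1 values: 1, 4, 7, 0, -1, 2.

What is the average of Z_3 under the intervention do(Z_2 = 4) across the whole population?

do(Z_2=4) breaks Z_2's dependence on Z_1. With Z_2=4 fixed, Z_3 across the units is 3, 3, 6, 3, 3, 3, mean 3.5.

3.5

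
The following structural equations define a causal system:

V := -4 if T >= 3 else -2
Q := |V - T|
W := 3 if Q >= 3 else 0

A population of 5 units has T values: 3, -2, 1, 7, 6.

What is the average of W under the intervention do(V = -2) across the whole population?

The intervention sets V=-2 in all 5 units regardless of T. Recomputing W per unit gives 3, 0, 3, 3, 3; average 2.4.

2.4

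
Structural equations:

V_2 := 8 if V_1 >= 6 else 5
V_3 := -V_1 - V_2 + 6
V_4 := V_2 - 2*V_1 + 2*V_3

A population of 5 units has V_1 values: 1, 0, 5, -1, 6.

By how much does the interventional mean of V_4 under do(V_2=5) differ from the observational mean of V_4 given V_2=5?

-3.8

Under do(V_2=5), V_2's equation is replaced by V_2=5 for every unit. Per-unit V_4: 3, 7, -13, 11, -17. Mean = -1.8.
E[V_4|V_2=5] averages over only the 4 units with V_2=5 (V_1 = 1, 0, 5, -1): V_4 = 3, 7, -13, 11, mean 2.
Difference = -1.8 − 2 = -3.8.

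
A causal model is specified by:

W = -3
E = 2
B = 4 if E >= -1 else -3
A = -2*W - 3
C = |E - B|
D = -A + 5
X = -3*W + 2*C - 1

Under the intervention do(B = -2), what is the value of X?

16

The intervention breaks the incoming arrows to B: B = 4 if E >= -1 else -3 no longer applies, and B = -2.
C = |E - B|  [with E=2, B=-2]  = 4
X = -3*W + 2*C - 1  [with W=-3, C=4]  = 16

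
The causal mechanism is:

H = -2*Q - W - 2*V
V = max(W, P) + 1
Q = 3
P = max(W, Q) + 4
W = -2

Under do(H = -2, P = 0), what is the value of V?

1

Under do(H = -2, P = 0), each intervened variable's structural equation is replaced by its fixed value.
V = max(W, P) + 1  [with W=-2, P=0]  = 1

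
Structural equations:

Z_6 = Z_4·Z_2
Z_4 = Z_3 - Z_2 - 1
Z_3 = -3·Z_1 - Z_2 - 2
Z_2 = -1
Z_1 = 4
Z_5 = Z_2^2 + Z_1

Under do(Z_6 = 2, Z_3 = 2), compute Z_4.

Under do(Z_6 = 2, Z_3 = 2), each intervened variable's structural equation is replaced by its fixed value.
Z_4 = Z_3 - Z_2 - 1  [with Z_3=2, Z_2=-1]  = 2

2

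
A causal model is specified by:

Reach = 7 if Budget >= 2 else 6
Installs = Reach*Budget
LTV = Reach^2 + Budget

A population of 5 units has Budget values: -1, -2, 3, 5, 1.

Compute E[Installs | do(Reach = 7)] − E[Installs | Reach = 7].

do(Reach=7) breaks Reach's dependence on Budget. With Reach=7 fixed, Installs across the units is -7, -14, 21, 35, 7, mean 8.4.
Conditioning on Reach=7 selects the 2 unit(s) with Budget ∈ {3, 5}. Their Installs values: 21, 35. Mean = 28.
Difference = 8.4 − 28 = -19.6.

-19.6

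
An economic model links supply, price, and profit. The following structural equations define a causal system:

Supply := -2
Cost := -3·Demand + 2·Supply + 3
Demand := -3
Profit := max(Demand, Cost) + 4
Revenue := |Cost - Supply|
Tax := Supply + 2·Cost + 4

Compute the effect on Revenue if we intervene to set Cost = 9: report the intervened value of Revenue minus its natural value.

1

The intervention breaks the incoming arrows to Cost: Cost := -3·Demand + 2·Supply + 3 no longer applies, and Cost = 9.
Revenue = |Cost - Supply|  [with Cost=9, Supply=-2]  = 11
Without intervention: Cost = -3·Demand + 2·Supply + 3  [with Demand=-3, Supply=-2]  = 8; Revenue = |Cost - Supply|  [with Cost=8, Supply=-2]  = 10.
Change = 11 − 10 = 1.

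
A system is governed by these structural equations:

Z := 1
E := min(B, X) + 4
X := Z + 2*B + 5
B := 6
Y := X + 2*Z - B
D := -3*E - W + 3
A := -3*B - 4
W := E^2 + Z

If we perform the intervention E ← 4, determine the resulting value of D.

do(E=4) replaces the equation E := min(B, X) + 4 with the constant E = 4.
W = E^2 + Z  [with E=4, Z=1]  = 17
D = -3*E - W + 3  [with E=4, W=17]  = -26

-26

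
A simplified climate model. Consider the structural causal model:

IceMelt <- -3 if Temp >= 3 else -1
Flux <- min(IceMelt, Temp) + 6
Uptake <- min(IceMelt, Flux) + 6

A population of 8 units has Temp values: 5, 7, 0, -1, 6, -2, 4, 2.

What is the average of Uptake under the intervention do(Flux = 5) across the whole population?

4

The intervention sets Flux=5 in all 8 units regardless of Temp. Recomputing Uptake per unit gives 3, 3, 5, 5, 3, 5, 3, 5; average 4.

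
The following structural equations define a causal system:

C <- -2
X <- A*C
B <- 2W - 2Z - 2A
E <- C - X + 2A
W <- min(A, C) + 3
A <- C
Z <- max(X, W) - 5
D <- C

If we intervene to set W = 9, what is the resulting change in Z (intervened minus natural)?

5

Intervening sets W = 9 and removes its equation (W <- min(A, C) + 3).
A = C  [with C=-2]  = -2
X = A*C  [with A=-2, C=-2]  = 4
Z = max(X, W) - 5  [with X=4, W=9]  = 4
Without intervention: A = C  [with C=-2]  = -2; X = A*C  [with A=-2, C=-2]  = 4; W = min(A, C) + 3  [with A=-2, C=-2]  = 1; Z = max(X, W) - 5  [with X=4, W=1]  = -1.
Change = 4 − (-1) = 5.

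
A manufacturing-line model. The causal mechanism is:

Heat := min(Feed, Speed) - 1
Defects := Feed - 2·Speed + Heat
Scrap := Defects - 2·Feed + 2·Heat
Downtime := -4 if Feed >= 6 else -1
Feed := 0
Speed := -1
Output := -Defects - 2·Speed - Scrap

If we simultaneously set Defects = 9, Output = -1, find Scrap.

5

Setting Defects = 9, Output = -1 by intervention discards those variables' equations.
Heat = min(Feed, Speed) - 1  [with Feed=0, Speed=-1]  = -2
Scrap = Defects - 2·Feed + 2·Heat  [with Defects=9, Feed=0, Heat=-2]  = 5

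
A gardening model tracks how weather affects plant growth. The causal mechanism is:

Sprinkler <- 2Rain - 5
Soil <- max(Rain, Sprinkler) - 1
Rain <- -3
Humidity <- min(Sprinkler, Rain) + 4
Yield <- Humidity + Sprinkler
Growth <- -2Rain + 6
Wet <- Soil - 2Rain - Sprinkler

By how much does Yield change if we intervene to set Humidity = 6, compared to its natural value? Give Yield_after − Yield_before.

Intervening sets Humidity = 6 and removes its equation (Humidity <- min(Sprinkler, Rain) + 4).
Sprinkler = 2Rain - 5  [with Rain=-3]  = -11
Yield = Humidity + Sprinkler  [with Humidity=6, Sprinkler=-11]  = -5
Without intervention: Sprinkler = 2Rain - 5  [with Rain=-3]  = -11; Humidity = min(Sprinkler, Rain) + 4  [with Sprinkler=-11, Rain=-3]  = -7; Yield = Humidity + Sprinkler  [with Humidity=-7, Sprinkler=-11]  = -18.
Change = -5 − (-18) = 13.

13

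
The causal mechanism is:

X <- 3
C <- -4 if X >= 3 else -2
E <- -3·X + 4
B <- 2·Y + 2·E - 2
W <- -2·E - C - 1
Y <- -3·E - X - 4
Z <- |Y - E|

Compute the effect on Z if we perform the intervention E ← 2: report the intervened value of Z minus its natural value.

2

Under do(E=2), the mechanism E <- -3·X + 4 is discarded; E is fixed at 2.
Y = -3·E - X - 4  [with E=2, X=3]  = -13
Z = |Y - E|  [with Y=-13, E=2]  = 15
Without intervention: E = -3·X + 4  [with X=3]  = -5; Y = -3·E - X - 4  [with E=-5, X=3]  = 8; Z = |Y - E|  [with Y=8, E=-5]  = 13.
Change = 15 − 13 = 2.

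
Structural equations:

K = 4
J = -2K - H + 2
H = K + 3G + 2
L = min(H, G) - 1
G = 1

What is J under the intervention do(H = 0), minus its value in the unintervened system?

9

The intervention breaks the incoming arrows to H: H = K + 3G + 2 no longer applies, and H = 0.
J = -2K - H + 2  [with K=4, H=0]  = -6
Without intervention: H = K + 3G + 2  [with K=4, G=1]  = 9; J = -2K - H + 2  [with K=4, H=9]  = -15.
Change = -6 − (-15) = 9.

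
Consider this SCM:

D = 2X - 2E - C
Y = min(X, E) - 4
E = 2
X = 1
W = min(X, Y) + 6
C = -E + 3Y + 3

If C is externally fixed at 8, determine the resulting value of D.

The intervention breaks the incoming arrows to C: C = -E + 3Y + 3 no longer applies, and C = 8.
D = 2X - 2E - C  [with X=1, E=2, C=8]  = -10

-10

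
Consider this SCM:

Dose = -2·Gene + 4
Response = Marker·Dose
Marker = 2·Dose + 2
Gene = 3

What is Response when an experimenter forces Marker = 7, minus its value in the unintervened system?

The intervention breaks the incoming arrows to Marker: Marker = 2·Dose + 2 no longer applies, and Marker = 7.
Dose = -2·Gene + 4  [with Gene=3]  = -2
Response = Marker·Dose  [with Marker=7, Dose=-2]  = -14
Without intervention: Dose = -2·Gene + 4  [with Gene=3]  = -2; Marker = 2·Dose + 2  [with Dose=-2]  = -2; Response = Marker·Dose  [with Marker=-2, Dose=-2]  = 4.
Change = -14 − 4 = -18.

-18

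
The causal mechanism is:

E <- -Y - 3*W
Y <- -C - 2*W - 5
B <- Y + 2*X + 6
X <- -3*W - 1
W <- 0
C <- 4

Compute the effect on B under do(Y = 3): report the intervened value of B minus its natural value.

The intervention breaks the incoming arrows to Y: Y <- -C - 2*W - 5 no longer applies, and Y = 3.
X = -3*W - 1  [with W=0]  = -1
B = Y + 2*X + 6  [with Y=3, X=-1]  = 7
Without intervention: Y = -C - 2*W - 5  [with C=4, W=0]  = -9; X = -3*W - 1  [with W=0]  = -1; B = Y + 2*X + 6  [with Y=-9, X=-1]  = -5.
Change = 7 − (-5) = 12.

12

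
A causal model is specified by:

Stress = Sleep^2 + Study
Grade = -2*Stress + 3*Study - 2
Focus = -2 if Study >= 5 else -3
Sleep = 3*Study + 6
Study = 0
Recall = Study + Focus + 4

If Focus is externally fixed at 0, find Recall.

Intervening sets Focus = 0 and removes its equation (Focus = -2 if Study >= 5 else -3).
Recall = Study + Focus + 4  [with Study=0, Focus=0]  = 4

4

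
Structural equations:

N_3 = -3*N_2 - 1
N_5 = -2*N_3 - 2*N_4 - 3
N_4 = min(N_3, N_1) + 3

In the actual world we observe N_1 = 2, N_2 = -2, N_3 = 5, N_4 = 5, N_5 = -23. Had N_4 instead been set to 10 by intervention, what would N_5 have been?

-33

Intervening sets N_4 = 10 and removes its equation (N_4 = min(N_3, N_1) + 3).
N_3 = -3*N_2 - 1  [with N_2=-2]  = 5
N_5 = -2*N_3 - 2*N_4 - 3  [with N_3=5, N_4=10]  = -33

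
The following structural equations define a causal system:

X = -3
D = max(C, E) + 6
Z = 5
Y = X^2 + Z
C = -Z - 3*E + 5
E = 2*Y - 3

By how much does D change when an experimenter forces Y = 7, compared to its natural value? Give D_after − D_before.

The intervention breaks the incoming arrows to Y: Y = X^2 + Z no longer applies, and Y = 7.
E = 2*Y - 3  [with Y=7]  = 11
C = -Z - 3*E + 5  [with Z=5, E=11]  = -33
D = max(C, E) + 6  [with C=-33, E=11]  = 17
Without intervention: Y = X^2 + Z  [with X=-3, Z=5]  = 14; E = 2*Y - 3  [with Y=14]  = 25; C = -Z - 3*E + 5  [with Z=5, E=25]  = -75; D = max(C, E) + 6  [with C=-75, E=25]  = 31.
Change = 17 − 31 = -14.

-14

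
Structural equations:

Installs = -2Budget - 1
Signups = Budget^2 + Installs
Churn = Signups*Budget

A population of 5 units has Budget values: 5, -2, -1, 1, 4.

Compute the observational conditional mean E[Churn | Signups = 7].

7

Conditioning on Signups=7 selects the 2 unit(s) with Budget ∈ {-2, 4}. Their Churn values: -14, 28. Mean = 7.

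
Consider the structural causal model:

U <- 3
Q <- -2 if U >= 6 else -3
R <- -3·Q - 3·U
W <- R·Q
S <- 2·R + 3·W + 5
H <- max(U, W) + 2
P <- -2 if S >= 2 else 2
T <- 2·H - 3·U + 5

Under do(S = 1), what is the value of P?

Under do(S=1), the mechanism S <- 2·R + 3·W + 5 is discarded; S is fixed at 1.
P = -2 if S >= 2 else 2  [with S=1]  = 2

2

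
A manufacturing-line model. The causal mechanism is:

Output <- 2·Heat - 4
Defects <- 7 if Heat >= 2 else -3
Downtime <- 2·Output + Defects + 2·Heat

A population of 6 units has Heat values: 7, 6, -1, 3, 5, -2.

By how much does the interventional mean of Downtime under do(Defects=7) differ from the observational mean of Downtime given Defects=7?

Every unit gets Defects=7 under the intervention. Downtime values become 41, 35, -7, 17, 29, -13; E[Downtime|do(Defects=7)] = 17.
E[Downtime|Defects=7] averages over only the 4 units with Defects=7 (Heat = 7, 6, 3, 5): Downtime = 41, 35, 17, 29, mean 30.5.
Difference = 17 − 30.5 = -13.5.

-13.5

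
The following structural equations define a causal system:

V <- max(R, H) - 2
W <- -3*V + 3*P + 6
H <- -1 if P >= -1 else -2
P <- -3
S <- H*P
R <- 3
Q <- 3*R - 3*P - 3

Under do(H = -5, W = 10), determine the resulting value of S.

15

Setting H = -5, W = 10 by intervention discards those variables' equations.
S = H*P  [with H=-5, P=-3]  = 15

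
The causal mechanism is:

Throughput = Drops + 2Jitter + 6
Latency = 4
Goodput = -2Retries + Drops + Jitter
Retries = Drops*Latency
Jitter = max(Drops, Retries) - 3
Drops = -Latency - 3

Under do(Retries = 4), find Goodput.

The intervention breaks the incoming arrows to Retries: Retries = Drops*Latency no longer applies, and Retries = 4.
Drops = -Latency - 3  [with Latency=4]  = -7
Jitter = max(Drops, Retries) - 3  [with Drops=-7, Retries=4]  = 1
Goodput = -2Retries + Drops + Jitter  [with Retries=4, Drops=-7, Jitter=1]  = -14

-14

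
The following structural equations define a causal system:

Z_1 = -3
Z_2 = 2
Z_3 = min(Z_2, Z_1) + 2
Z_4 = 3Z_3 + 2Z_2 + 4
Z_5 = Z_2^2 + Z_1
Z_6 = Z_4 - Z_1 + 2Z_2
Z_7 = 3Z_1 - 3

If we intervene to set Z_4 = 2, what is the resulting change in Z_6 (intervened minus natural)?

-3

Under do(Z_4=2), the mechanism Z_4 = 3Z_3 + 2Z_2 + 4 is discarded; Z_4 is fixed at 2.
Z_6 = Z_4 - Z_1 + 2Z_2  [with Z_4=2, Z_1=-3, Z_2=2]  = 9
Without intervention: Z_3 = min(Z_2, Z_1) + 2  [with Z_2=2, Z_1=-3]  = -1; Z_4 = 3Z_3 + 2Z_2 + 4  [with Z_3=-1, Z_2=2]  = 5; Z_6 = Z_4 - Z_1 + 2Z_2  [with Z_4=5, Z_1=-3, Z_2=2]  = 12.
Change = 9 − 12 = -3.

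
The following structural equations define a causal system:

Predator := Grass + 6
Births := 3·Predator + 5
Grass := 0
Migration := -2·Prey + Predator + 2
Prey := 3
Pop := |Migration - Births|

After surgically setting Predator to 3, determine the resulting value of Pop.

The intervention breaks the incoming arrows to Predator: Predator := Grass + 6 no longer applies, and Predator = 3.
Births = 3·Predator + 5  [with Predator=3]  = 14
Migration = -2·Prey + Predator + 2  [with Prey=3, Predator=3]  = -1
Pop = |Migration - Births|  [with Migration=-1, Births=14]  = 15

15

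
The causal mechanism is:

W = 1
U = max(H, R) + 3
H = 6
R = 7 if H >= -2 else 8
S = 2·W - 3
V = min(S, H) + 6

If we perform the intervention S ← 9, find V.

The intervention breaks the incoming arrows to S: S = 2·W - 3 no longer applies, and S = 9.
V = min(S, H) + 6  [with S=9, H=6]  = 12

12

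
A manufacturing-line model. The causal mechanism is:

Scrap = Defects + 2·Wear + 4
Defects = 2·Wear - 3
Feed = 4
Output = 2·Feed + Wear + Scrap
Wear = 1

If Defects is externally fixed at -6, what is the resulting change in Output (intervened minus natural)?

-5

do(Defects=-6) replaces the equation Defects = 2·Wear - 3 with the constant Defects = -6.
Scrap = Defects + 2·Wear + 4  [with Defects=-6, Wear=1]  = 0
Output = 2·Feed + Wear + Scrap  [with Feed=4, Wear=1, Scrap=0]  = 9
Without intervention: Defects = 2·Wear - 3  [with Wear=1]  = -1; Scrap = Defects + 2·Wear + 4  [with Defects=-1, Wear=1]  = 5; Output = 2·Feed + Wear + Scrap  [with Feed=4, Wear=1, Scrap=5]  = 14.
Change = 9 − 14 = -5.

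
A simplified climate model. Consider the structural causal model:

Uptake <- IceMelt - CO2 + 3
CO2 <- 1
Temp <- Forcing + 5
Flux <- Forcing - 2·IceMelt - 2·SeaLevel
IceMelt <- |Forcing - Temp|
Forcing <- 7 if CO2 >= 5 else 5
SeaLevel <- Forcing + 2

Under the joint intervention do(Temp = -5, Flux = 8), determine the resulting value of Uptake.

12

Under do(Temp = -5, Flux = 8), each intervened variable's structural equation is replaced by its fixed value.
Forcing = 7 if CO2 >= 5 else 5  [with CO2=1]  = 5
IceMelt = |Forcing - Temp|  [with Forcing=5, Temp=-5]  = 10
Uptake = IceMelt - CO2 + 3  [with IceMelt=10, CO2=1]  = 12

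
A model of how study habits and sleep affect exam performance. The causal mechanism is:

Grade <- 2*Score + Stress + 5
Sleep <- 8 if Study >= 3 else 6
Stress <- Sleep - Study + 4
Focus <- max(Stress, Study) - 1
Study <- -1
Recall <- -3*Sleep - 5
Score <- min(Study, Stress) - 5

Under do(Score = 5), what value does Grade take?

Under do(Score=5), the mechanism Score <- min(Study, Stress) - 5 is discarded; Score is fixed at 5.
Sleep = 8 if Study >= 3 else 6  [with Study=-1]  = 6
Stress = Sleep - Study + 4  [with Sleep=6, Study=-1]  = 11
Grade = 2*Score + Stress + 5  [with Score=5, Stress=11]  = 26

26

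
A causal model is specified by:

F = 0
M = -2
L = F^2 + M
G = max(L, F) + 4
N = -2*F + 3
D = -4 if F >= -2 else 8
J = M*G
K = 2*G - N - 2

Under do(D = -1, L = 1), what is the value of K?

Setting D = -1, L = 1 by intervention discards those variables' equations.
G = max(L, F) + 4  [with L=1, F=0]  = 5
N = -2*F + 3  [with F=0]  = 3
K = 2*G - N - 2  [with G=5, N=3]  = 5

5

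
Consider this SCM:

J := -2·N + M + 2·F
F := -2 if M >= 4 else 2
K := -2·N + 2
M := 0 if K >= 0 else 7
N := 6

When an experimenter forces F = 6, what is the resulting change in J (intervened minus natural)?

16

Intervening sets F = 6 and removes its equation (F := -2 if M >= 4 else 2).
K = -2·N + 2  [with N=6]  = -10
M = 0 if K >= 0 else 7  [with K=-10]  = 7
J = -2·N + M + 2·F  [with N=6, M=7, F=6]  = 7
Without intervention: K = -2·N + 2  [with N=6]  = -10; M = 0 if K >= 0 else 7  [with K=-10]  = 7; F = -2 if M >= 4 else 2  [with M=7]  = -2; J = -2·N + M + 2·F  [with N=6, M=7, F=-2]  = -9.
Change = 7 − (-9) = 16.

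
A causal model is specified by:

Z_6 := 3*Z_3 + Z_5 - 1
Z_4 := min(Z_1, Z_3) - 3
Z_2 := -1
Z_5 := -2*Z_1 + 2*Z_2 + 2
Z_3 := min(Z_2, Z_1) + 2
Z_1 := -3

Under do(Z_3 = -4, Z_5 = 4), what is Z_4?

-7

The joint intervention fixes Z_3 = -4, Z_5 = 4, removing each variable's own equation.
Z_4 = min(Z_1, Z_3) - 3  [with Z_1=-3, Z_3=-4]  = -7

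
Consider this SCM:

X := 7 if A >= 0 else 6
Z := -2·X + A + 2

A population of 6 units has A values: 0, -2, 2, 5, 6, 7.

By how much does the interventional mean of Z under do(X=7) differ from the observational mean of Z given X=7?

do(X=7) breaks X's dependence on A. With X=7 fixed, Z across the units is -12, -14, -10, -7, -6, -5, mean -9.
E[Z|X=7] averages over only the 5 units with X=7 (A = 0, 2, 5, 6, 7): Z = -12, -10, -7, -6, -5, mean -8.
Difference = -9 − (-8) = -1.

-1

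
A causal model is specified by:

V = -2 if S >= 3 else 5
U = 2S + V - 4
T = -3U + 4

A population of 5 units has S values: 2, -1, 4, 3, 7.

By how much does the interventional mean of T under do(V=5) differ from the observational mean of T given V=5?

-15

Under do(V=5), V's equation is replaced by V=5 for every unit. Per-unit T: -11, 7, -23, -17, -41. Mean = -17.
Conditioning on V=5 selects the 2 unit(s) with S ∈ {2, -1}. Their T values: -11, 7. Mean = -2.
Difference = -17 − (-2) = -15.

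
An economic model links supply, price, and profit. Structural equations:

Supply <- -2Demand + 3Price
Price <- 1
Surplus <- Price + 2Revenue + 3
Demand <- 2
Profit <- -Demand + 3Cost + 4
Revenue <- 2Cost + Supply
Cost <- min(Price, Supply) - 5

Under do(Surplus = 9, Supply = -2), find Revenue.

Under do(Surplus = 9, Supply = -2), each intervened variable's structural equation is replaced by its fixed value.
Cost = min(Price, Supply) - 5  [with Price=1, Supply=-2]  = -7
Revenue = 2Cost + Supply  [with Cost=-7, Supply=-2]  = -16

-16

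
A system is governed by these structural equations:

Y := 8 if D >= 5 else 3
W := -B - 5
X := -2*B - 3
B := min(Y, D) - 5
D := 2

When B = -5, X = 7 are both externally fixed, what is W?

Setting B = -5, X = 7 by intervention discards those variables' equations.
W = -B - 5  [with B=-5]  = 0

0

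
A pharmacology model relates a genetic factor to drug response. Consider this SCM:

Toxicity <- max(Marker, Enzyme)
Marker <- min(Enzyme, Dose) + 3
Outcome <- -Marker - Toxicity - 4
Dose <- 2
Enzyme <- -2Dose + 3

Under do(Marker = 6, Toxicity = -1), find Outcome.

Setting Marker = 6, Toxicity = -1 by intervention discards those variables' equations.
Outcome = -Marker - Toxicity - 4  [with Marker=6, Toxicity=-1]  = -9

-9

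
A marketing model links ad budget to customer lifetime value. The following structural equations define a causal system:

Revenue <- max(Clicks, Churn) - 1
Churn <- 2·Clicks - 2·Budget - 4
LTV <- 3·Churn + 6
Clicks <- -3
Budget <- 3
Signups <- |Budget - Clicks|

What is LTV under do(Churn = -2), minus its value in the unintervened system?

Under do(Churn=-2), the mechanism Churn <- 2·Clicks - 2·Budget - 4 is discarded; Churn is fixed at -2.
LTV = 3·Churn + 6  [with Churn=-2]  = 0
Without intervention: Churn = 2·Clicks - 2·Budget - 4  [with Clicks=-3, Budget=3]  = -16; LTV = 3·Churn + 6  [with Churn=-16]  = -42.
Change = 0 − (-42) = 42.

42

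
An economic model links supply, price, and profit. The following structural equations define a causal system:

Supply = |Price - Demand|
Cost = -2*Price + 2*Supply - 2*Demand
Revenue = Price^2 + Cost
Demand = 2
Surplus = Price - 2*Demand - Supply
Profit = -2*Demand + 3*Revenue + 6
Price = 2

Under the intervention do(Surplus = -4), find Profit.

-10

Intervening sets Surplus = -4 and removes its equation (Surplus = Price - 2*Demand - Supply).
Since Profit is not a descendant of the intervened variable, it is unaffected.
Supply = |Price - Demand|  [with Price=2, Demand=2]  = 0
Cost = -2*Price + 2*Supply - 2*Demand  [with Price=2, Supply=0, Demand=2]  = -8
Revenue = Price^2 + Cost  [with Price=2, Cost=-8]  = -4
Profit = -2*Demand + 3*Revenue + 6  [with Demand=2, Revenue=-4]  = -10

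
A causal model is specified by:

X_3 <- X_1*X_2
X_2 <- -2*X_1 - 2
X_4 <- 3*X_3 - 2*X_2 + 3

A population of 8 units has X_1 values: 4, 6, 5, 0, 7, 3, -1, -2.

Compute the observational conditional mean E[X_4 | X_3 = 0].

5

Conditioning on X_3=0 selects the 2 unit(s) with X_1 ∈ {0, -1}. Their X_4 values: 7, 3. Mean = 5.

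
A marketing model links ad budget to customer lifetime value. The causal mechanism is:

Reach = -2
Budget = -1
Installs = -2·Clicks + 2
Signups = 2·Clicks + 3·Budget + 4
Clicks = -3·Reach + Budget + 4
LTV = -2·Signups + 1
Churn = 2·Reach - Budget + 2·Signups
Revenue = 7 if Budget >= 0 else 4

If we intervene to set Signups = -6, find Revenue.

Under do(Signups=-6), the mechanism Signups = 2·Clicks + 3·Budget + 4 is discarded; Signups is fixed at -6.
Since Revenue is not a descendant of the intervened variable, it is unaffected.
Revenue = 7 if Budget >= 0 else 4  [with Budget=-1]  = 4

4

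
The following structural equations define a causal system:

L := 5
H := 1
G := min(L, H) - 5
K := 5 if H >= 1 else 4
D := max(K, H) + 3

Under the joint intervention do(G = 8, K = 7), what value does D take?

The joint intervention fixes G = 8, K = 7, removing each variable's own equation.
D = max(K, H) + 3  [with K=7, H=1]  = 10

10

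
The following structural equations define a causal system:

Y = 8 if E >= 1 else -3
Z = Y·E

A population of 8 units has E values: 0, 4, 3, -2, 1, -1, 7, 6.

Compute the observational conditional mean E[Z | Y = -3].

E[Z|Y=-3] averages over only the 3 units with Y=-3 (E = 0, -2, -1): Z = 0, 6, 3, mean 3.

3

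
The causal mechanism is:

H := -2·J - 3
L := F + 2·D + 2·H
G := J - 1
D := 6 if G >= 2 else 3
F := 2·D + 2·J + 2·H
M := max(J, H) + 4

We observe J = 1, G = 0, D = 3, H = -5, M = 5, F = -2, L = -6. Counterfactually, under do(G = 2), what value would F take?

Under do(G=2), the mechanism G := J - 1 is discarded; G is fixed at 2.
D = 6 if G >= 2 else 3  [with G=2]  = 6
H = -2·J - 3  [with J=1]  = -5
F = 2·D + 2·J + 2·H  [with D=6, J=1, H=-5]  = 4

4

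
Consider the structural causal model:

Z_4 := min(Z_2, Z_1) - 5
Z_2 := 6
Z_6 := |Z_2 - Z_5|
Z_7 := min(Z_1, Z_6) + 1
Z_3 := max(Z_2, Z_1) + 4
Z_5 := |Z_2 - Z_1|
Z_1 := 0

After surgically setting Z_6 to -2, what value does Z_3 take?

10

do(Z_6=-2) replaces the equation Z_6 := |Z_2 - Z_5| with the constant Z_6 = -2.
Z_3 is not downstream of the intervention, so its value is determined by the original equations.
Z_3 = max(Z_2, Z_1) + 4  [with Z_2=6, Z_1=0]  = 10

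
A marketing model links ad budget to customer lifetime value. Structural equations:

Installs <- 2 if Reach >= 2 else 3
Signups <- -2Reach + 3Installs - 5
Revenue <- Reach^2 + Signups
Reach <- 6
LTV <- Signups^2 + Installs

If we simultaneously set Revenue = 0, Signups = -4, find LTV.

The joint intervention fixes Revenue = 0, Signups = -4, removing each variable's own equation.
Installs = 2 if Reach >= 2 else 3  [with Reach=6]  = 2
LTV = Signups^2 + Installs  [with Signups=-4, Installs=2]  = 18

18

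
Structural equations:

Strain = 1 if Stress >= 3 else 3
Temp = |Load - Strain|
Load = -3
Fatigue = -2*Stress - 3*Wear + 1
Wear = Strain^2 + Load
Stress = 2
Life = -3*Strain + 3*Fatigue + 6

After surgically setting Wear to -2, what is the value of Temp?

6

The intervention breaks the incoming arrows to Wear: Wear = Strain^2 + Load no longer applies, and Wear = -2.
Since Temp is not a descendant of the intervened variable, it is unaffected.
Strain = 1 if Stress >= 3 else 3  [with Stress=2]  = 3
Temp = |Load - Strain|  [with Load=-3, Strain=3]  = 6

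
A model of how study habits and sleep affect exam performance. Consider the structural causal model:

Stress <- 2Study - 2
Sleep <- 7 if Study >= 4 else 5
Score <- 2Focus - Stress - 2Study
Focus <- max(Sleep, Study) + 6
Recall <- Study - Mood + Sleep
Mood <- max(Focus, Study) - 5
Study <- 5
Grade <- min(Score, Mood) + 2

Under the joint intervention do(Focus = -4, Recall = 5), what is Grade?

Setting Focus = -4, Recall = 5 by intervention discards those variables' equations.
Stress = 2Study - 2  [with Study=5]  = 8
Score = 2Focus - Stress - 2Study  [with Focus=-4, Stress=8, Study=5]  = -26
Mood = max(Focus, Study) - 5  [with Focus=-4, Study=5]  = 0
Grade = min(Score, Mood) + 2  [with Score=-26, Mood=0]  = -24

-24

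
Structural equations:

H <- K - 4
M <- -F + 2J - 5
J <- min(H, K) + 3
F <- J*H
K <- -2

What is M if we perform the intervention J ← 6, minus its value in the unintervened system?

72

do(J=6) replaces the equation J <- min(H, K) + 3 with the constant J = 6.
H = K - 4  [with K=-2]  = -6
F = J*H  [with J=6, H=-6]  = -36
M = -F + 2J - 5  [with F=-36, J=6]  = 43
Without intervention: H = K - 4  [with K=-2]  = -6; J = min(H, K) + 3  [with H=-6, K=-2]  = -3; F = J*H  [with J=-3, H=-6]  = 18; M = -F + 2J - 5  [with F=18, J=-3]  = -29.
Change = 43 − (-29) = 72.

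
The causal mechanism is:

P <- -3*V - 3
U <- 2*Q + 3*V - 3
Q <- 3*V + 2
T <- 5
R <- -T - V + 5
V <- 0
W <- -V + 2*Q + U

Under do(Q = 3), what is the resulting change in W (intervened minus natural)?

The intervention breaks the incoming arrows to Q: Q <- 3*V + 2 no longer applies, and Q = 3.
U = 2*Q + 3*V - 3  [with Q=3, V=0]  = 3
W = -V + 2*Q + U  [with V=0, Q=3, U=3]  = 9
Without intervention: Q = 3*V + 2  [with V=0]  = 2; U = 2*Q + 3*V - 3  [with Q=2, V=0]  = 1; W = -V + 2*Q + U  [with V=0, Q=2, U=1]  = 5.
Change = 9 − 5 = 4.

4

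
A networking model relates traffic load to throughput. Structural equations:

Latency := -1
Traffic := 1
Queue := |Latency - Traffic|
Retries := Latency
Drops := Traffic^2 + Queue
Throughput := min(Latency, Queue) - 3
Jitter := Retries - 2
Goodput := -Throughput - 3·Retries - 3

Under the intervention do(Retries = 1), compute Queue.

do(Retries=1) replaces the equation Retries := Latency with the constant Retries = 1.
Queue is not downstream of the intervention, so its value is determined by the original equations.
Queue = |Latency - Traffic|  [with Latency=-1, Traffic=1]  = 2

2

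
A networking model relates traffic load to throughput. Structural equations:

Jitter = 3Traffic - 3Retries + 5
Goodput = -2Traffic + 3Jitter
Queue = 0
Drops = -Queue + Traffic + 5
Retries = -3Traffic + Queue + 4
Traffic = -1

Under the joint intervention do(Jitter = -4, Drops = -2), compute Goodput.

The joint intervention fixes Jitter = -4, Drops = -2, removing each variable's own equation.
Goodput = -2Traffic + 3Jitter  [with Traffic=-1, Jitter=-4]  = -10

-10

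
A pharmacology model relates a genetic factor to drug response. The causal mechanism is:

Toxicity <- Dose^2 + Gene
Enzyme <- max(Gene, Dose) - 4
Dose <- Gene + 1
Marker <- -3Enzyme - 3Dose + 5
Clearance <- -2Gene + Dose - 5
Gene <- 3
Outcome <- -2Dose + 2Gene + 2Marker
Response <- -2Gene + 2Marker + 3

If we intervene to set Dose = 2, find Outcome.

do(Dose=2) replaces the equation Dose <- Gene + 1 with the constant Dose = 2.
Enzyme = max(Gene, Dose) - 4  [with Gene=3, Dose=2]  = -1
Marker = -3Enzyme - 3Dose + 5  [with Enzyme=-1, Dose=2]  = 2
Outcome = -2Dose + 2Gene + 2Marker  [with Dose=2, Gene=3, Marker=2]  = 6

6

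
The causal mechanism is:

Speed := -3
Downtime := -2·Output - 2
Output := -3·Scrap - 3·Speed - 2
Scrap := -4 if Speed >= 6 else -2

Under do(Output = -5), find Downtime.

8

The intervention breaks the incoming arrows to Output: Output := -3·Scrap - 3·Speed - 2 no longer applies, and Output = -5.
Downtime = -2·Output - 2  [with Output=-5]  = 8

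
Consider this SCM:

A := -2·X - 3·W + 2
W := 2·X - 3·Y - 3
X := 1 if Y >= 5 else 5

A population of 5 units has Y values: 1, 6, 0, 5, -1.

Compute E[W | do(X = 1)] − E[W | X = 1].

9.9

The intervention sets X=1 in all 5 units regardless of Y. Recomputing W per unit gives -4, -19, -1, -16, 2; average -7.6.
Conditioning on X=1 selects the 2 unit(s) with Y ∈ {6, 5}. Their W values: -19, -16. Mean = -17.5.
Difference = -7.6 − (-17.5) = 9.9.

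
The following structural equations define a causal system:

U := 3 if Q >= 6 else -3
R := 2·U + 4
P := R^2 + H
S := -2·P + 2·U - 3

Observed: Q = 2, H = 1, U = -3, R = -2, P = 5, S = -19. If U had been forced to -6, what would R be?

The intervention breaks the incoming arrows to U: U := 3 if Q >= 6 else -3 no longer applies, and U = -6.
R = 2·U + 4  [with U=-6]  = -8

-8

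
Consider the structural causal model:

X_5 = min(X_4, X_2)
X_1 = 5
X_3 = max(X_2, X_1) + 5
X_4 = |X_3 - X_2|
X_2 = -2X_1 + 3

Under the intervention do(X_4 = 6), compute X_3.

Under do(X_4=6), the mechanism X_4 = |X_3 - X_2| is discarded; X_4 is fixed at 6.
Since X_3 is not a descendant of the intervened variable, it is unaffected.
X_2 = -2X_1 + 3  [with X_1=5]  = -7
X_3 = max(X_2, X_1) + 5  [with X_2=-7, X_1=5]  = 10

10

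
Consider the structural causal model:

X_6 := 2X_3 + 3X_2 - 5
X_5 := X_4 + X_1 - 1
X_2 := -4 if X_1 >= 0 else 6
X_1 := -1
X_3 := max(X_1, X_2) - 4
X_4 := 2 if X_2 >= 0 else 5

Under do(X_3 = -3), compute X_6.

7

The intervention breaks the incoming arrows to X_3: X_3 := max(X_1, X_2) - 4 no longer applies, and X_3 = -3.
X_2 = -4 if X_1 >= 0 else 6  [with X_1=-1]  = 6
X_6 = 2X_3 + 3X_2 - 5  [with X_3=-3, X_2=6]  = 7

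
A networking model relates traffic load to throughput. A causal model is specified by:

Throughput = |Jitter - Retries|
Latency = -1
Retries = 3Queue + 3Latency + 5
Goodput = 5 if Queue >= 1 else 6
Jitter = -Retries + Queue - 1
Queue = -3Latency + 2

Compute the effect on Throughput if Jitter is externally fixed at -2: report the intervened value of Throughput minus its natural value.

Intervening sets Jitter = -2 and removes its equation (Jitter = -Retries + Queue - 1).
Queue = -3Latency + 2  [with Latency=-1]  = 5
Retries = 3Queue + 3Latency + 5  [with Queue=5, Latency=-1]  = 17
Throughput = |Jitter - Retries|  [with Jitter=-2, Retries=17]  = 19
Without intervention: Queue = -3Latency + 2  [with Latency=-1]  = 5; Retries = 3Queue + 3Latency + 5  [with Queue=5, Latency=-1]  = 17; Jitter = -Retries + Queue - 1  [with Retries=17, Queue=5]  = -13; Throughput = |Jitter - Retries|  [with Jitter=-13, Retries=17]  = 30.
Change = 19 − 30 = -11.

-11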